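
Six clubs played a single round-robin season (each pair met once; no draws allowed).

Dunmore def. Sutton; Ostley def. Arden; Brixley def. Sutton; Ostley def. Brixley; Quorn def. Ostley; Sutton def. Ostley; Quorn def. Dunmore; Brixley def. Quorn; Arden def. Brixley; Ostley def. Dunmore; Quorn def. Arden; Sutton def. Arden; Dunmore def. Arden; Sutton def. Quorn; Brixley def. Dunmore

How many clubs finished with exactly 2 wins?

Win totals: Brixley 3, Arden 1, Sutton 3, Quorn 3, Ostley 3, Dunmore 2.
Exactly 2: Dunmore — 1 club.

1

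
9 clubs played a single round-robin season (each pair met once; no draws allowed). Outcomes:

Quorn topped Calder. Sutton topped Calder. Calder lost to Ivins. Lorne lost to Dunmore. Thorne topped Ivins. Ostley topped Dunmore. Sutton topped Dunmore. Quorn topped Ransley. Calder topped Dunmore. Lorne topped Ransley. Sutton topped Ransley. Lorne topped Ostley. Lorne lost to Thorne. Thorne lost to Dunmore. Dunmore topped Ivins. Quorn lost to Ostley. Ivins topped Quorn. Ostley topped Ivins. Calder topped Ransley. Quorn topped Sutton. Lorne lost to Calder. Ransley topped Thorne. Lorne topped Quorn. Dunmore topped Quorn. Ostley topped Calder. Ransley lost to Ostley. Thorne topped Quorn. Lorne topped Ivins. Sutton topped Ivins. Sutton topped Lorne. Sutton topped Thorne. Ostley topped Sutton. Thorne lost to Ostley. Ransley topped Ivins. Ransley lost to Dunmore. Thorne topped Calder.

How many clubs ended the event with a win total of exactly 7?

Win totals: Sutton 6, Dunmore 5, Quorn 3, Lorne 4, Ransley 2, Calder 3, Ostley 7, Ivins 2, Thorne 4.
Exactly 7: Ostley — 1 club.

1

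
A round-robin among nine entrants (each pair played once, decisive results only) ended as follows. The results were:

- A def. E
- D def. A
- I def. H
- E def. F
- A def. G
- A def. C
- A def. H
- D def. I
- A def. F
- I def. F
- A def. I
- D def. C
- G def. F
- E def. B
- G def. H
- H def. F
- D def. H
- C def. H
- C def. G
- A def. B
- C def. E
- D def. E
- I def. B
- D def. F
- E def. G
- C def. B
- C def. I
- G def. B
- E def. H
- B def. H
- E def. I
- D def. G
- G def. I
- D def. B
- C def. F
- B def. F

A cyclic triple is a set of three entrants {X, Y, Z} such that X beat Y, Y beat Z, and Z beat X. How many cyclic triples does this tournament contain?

0

Win totals: A 7, B 2, C 6, D 8, E 5, F 0, G 4, H 1, I 3.
An entrant with w wins dominates both others in C(w,2) triples; summing gives 21 + 1 + 15 + 28 + 10 + 0 + 6 + 0 + 3 = 84 transitive triples.
Total triples C(9,3) = 84, so cyclic triples = 84 − 84 = 0.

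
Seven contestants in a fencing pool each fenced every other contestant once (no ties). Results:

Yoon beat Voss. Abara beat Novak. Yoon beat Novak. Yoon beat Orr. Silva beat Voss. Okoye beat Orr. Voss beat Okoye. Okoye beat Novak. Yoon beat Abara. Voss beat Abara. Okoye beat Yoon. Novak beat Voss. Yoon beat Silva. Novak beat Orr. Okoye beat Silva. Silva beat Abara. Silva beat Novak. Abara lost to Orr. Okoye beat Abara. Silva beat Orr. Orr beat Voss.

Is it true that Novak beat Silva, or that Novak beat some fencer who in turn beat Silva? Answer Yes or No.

Novak did not beat Silva directly.
Novak beat Voss, Orr, but each of them lost to Silva. No two-step path.

No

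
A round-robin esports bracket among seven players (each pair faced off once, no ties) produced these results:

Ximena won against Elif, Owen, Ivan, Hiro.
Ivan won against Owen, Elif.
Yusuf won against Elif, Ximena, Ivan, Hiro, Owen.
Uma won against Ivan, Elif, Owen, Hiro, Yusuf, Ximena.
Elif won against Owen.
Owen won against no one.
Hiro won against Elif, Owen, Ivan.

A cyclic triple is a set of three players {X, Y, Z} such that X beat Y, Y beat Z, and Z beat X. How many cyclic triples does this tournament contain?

0

Win totals: Yusuf 5, Ximena 4, Uma 6, Elif 1, Owen 0, Ivan 2, Hiro 3.
A player with w wins dominates both others in C(w,2) triples; summing gives 10 + 6 + 15 + 0 + 0 + 1 + 3 = 35 transitive triples.
Total triples C(7,3) = 35, so cyclic triples = 35 − 35 = 0.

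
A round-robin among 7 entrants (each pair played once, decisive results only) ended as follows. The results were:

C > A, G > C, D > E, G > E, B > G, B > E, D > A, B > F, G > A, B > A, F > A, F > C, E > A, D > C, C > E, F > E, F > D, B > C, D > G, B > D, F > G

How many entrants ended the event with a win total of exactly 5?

Win totals: A 0, B 6, C 2, D 4, E 1, F 5, G 3.
Exactly 5: F — 1 entrant.

1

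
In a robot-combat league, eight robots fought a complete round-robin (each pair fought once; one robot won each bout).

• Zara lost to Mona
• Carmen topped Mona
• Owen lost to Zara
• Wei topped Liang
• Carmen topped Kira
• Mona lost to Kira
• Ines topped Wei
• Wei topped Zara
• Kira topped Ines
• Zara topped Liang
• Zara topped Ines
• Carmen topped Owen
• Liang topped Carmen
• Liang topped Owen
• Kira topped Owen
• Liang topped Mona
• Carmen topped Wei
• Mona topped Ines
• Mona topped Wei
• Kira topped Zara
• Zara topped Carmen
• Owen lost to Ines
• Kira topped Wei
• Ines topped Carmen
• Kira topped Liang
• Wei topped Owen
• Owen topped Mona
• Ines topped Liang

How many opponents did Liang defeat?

3

Liang's results: beat Owen, Carmen, Mona; lost to Zara, Wei, Kira, Ines.
That is 3 wins.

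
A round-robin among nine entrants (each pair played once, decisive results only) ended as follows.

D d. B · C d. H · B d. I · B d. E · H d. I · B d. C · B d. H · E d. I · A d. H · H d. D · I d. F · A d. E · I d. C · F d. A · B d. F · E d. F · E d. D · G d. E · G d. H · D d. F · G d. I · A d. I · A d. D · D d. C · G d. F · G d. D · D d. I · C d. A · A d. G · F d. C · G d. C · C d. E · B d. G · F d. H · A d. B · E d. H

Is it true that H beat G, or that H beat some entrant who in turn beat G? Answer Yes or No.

H did not beat G directly.
H beat D, I, but each of them lost to G. No two-step path.

No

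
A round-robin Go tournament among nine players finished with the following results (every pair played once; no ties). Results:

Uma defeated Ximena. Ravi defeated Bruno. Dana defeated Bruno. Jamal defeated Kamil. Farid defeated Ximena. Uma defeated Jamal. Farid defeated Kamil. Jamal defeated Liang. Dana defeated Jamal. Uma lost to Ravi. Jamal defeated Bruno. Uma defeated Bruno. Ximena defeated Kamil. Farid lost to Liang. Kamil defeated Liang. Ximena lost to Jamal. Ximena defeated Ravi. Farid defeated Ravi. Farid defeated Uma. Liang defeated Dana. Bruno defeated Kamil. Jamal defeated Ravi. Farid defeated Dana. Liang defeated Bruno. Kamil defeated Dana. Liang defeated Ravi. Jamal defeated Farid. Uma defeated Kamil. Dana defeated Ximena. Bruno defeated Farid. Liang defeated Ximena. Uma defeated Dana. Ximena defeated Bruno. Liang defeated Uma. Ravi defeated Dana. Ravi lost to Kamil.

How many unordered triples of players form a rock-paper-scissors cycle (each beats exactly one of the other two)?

Win totals: Dana 3, Ximena 3, Uma 5, Bruno 2, Ravi 3, Jamal 6, Farid 5, Liang 6, Kamil 3.
A player with w wins dominates both others in C(w,2) triples; summing gives 3 + 3 + 10 + 1 + 3 + 15 + 10 + 15 + 3 = 63 transitive triples.
Total triples C(9,3) = 84, so cyclic triples = 84 − 63 = 21.

21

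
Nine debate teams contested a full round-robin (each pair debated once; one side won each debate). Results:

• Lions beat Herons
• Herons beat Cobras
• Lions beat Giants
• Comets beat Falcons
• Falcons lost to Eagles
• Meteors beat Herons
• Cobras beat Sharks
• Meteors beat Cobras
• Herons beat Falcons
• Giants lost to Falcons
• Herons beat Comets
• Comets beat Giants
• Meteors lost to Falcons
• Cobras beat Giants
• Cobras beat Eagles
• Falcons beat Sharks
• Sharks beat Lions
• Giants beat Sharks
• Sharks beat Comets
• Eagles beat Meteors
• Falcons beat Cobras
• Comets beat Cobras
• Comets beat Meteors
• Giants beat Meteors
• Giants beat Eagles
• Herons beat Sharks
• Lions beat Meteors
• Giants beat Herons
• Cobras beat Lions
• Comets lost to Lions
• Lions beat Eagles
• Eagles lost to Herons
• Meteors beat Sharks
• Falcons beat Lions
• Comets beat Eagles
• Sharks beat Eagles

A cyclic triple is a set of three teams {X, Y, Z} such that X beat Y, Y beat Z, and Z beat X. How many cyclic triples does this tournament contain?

25

Win totals: Comets 5, Falcons 5, Giants 4, Cobras 4, Herons 5, Eagles 2, Sharks 3, Lions 5, Meteors 3.
A team with w wins dominates both others in C(w,2) triples; summing gives 10 + 10 + 6 + 6 + 10 + 1 + 3 + 10 + 3 = 59 transitive triples.
Total triples C(9,3) = 84, so cyclic triples = 84 − 59 = 25.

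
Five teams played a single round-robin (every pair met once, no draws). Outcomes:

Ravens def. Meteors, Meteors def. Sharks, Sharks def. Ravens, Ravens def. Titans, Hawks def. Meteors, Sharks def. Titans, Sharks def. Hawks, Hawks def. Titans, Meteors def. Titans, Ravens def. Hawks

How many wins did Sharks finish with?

Sharks' results: beat Titans, Ravens, Hawks; lost to Meteors.
That is 3 wins.

3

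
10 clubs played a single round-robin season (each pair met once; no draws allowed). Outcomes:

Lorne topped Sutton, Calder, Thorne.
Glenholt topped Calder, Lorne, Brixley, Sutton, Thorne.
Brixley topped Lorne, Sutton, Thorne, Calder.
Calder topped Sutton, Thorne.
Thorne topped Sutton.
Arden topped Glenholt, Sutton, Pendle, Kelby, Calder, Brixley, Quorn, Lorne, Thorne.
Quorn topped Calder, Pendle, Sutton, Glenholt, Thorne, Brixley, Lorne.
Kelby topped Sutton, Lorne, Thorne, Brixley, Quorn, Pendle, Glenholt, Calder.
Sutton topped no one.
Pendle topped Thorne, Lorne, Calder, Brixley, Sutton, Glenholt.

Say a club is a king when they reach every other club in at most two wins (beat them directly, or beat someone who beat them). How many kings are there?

Glenholt cannot reach Kelby, Pendle, Quorn, Arden in two steps.
Thorne cannot reach Glenholt, Kelby, Brixley, Lorne, Pendle, Quorn, Calder, Arden in two steps.
Kelby cannot reach Arden in two steps.
Brixley cannot reach Glenholt, Kelby, Pendle, Quorn, Arden in two steps.
Lorne cannot reach Glenholt, Kelby, Brixley, Pendle, Quorn, Arden in two steps.
Pendle cannot reach Kelby, Quorn, Arden in two steps.
Quorn cannot reach Kelby, Arden in two steps.
Calder cannot reach Glenholt, Kelby, Brixley, Lorne, Pendle, Quorn, Arden in two steps.
Sutton cannot reach Glenholt, Thorne, Kelby, Brixley, Lorne, Pendle, Quorn, Calder, Arden in two steps.
Arden reaches everyone (king).
Kings: Arden — 1.

1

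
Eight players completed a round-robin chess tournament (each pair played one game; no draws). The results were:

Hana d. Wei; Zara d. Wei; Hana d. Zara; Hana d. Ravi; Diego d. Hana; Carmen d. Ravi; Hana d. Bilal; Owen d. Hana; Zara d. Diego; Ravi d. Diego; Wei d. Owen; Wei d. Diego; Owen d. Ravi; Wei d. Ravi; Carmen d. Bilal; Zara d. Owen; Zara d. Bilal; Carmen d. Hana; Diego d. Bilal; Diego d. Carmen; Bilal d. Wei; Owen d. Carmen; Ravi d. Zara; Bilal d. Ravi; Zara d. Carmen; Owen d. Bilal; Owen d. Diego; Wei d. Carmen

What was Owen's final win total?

5

Owen's results: beat Diego, Carmen, Hana, Bilal, Ravi; lost to Wei, Zara.
That is 5 wins.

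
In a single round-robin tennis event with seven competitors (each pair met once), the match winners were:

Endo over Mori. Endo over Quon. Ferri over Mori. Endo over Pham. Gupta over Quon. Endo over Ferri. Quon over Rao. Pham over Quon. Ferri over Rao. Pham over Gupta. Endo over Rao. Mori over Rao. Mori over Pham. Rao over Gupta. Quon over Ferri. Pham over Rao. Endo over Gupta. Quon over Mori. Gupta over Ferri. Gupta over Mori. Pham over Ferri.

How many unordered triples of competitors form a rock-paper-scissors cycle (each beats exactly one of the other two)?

6

Win totals: Endo 6, Pham 4, Quon 3, Mori 2, Ferri 2, Gupta 3, Rao 1.
A competitor with w wins dominates both others in C(w,2) triples; summing gives 15 + 6 + 3 + 1 + 1 + 3 + 0 = 29 transitive triples.
Total triples C(7,3) = 35, so cyclic triples = 35 − 29 = 6.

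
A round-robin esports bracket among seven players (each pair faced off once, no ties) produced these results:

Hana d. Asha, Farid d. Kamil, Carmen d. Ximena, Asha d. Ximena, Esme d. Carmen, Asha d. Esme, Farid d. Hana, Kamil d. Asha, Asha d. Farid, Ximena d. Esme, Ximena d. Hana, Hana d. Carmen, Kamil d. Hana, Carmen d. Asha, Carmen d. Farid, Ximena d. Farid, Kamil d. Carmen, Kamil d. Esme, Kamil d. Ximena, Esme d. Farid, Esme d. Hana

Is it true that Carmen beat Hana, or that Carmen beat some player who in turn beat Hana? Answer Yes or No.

Yes

Carmen did not beat Hana directly.
Carmen beat Farid, Asha, Ximena. Of those, Farid beat Hana.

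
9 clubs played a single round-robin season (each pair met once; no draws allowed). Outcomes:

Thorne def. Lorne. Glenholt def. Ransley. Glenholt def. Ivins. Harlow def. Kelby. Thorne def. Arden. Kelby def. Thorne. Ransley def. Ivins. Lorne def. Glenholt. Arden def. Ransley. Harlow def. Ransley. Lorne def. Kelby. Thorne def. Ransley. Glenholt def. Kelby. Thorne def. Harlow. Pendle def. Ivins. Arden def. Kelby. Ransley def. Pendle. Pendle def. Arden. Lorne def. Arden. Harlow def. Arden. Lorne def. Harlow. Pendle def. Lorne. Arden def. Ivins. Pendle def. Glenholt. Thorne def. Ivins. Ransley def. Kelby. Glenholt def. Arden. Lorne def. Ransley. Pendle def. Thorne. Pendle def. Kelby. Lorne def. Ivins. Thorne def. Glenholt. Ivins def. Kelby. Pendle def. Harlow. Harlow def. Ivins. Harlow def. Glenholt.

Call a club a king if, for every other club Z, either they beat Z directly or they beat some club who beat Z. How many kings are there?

4

Thorne reaches everyone (king).
Arden cannot reach Harlow, Lorne, Glenholt in two steps.
Ivins cannot reach Arden, Pendle, Harlow, Ransley, Lorne, Glenholt in two steps.
Pendle reaches everyone (king).
Harlow cannot reach Lorne in two steps.
Kelby cannot reach Pendle in two steps.
Ransley reaches everyone (king).
Lorne reaches everyone (king).
Glenholt cannot reach Harlow, Lorne in two steps.
Kings: Thorne, Pendle, Ransley, Lorne — 4.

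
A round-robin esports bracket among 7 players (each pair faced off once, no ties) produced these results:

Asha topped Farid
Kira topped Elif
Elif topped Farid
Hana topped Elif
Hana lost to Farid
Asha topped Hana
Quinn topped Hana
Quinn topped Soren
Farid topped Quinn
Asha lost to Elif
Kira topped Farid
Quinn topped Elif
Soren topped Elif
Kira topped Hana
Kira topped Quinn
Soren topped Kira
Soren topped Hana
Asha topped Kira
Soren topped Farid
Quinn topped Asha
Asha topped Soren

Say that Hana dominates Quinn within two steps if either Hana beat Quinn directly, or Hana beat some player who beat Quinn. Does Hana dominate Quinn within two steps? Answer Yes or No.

No

Hana did not beat Quinn directly.
Hana beat Elif, but each of them lost to Quinn. No two-step path.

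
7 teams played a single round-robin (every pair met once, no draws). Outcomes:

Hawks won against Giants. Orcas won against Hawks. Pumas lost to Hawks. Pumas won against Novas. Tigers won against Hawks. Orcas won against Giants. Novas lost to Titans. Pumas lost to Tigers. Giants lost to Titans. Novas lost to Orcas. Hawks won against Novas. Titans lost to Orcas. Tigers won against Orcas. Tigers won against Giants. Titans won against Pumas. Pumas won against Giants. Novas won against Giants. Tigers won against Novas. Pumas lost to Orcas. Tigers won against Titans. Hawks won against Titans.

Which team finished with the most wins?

Win totals: Pumas 2, Tigers 6, Titans 3, Hawks 4, Novas 1, Orcas 5, Giants 0.
Tigers leads with 6 wins (next highest: 5).

Tigers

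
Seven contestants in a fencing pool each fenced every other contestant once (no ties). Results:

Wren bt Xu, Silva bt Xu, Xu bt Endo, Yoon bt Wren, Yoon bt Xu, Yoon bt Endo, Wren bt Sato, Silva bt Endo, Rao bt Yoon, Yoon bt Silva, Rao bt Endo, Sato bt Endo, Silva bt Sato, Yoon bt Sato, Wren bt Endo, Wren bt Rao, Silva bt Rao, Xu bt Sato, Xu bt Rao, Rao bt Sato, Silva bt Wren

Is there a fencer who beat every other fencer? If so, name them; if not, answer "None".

None

Highest win total is Yoon with 5 (out of 6 possible).
Yoon lost to Rao, so no fencer went undefeated.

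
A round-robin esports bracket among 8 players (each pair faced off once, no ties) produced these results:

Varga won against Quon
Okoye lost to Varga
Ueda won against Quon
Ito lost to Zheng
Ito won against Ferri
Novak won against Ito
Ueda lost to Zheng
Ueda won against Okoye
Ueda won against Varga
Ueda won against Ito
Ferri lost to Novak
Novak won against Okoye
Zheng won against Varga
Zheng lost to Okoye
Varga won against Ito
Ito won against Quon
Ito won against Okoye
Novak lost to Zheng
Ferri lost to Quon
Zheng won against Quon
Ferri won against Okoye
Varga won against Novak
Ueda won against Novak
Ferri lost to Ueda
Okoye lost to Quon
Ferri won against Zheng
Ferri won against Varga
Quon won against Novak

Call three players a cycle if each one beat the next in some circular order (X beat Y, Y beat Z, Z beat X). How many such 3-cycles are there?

13

Win totals: Ueda 6, Okoye 1, Quon 3, Zheng 5, Ferri 3, Varga 4, Ito 3, Novak 3.
A player with w wins dominates both others in C(w,2) triples; summing gives 15 + 0 + 3 + 10 + 3 + 6 + 3 + 3 = 43 transitive triples.
Total triples C(8,3) = 56, so cyclic triples = 56 − 43 = 13.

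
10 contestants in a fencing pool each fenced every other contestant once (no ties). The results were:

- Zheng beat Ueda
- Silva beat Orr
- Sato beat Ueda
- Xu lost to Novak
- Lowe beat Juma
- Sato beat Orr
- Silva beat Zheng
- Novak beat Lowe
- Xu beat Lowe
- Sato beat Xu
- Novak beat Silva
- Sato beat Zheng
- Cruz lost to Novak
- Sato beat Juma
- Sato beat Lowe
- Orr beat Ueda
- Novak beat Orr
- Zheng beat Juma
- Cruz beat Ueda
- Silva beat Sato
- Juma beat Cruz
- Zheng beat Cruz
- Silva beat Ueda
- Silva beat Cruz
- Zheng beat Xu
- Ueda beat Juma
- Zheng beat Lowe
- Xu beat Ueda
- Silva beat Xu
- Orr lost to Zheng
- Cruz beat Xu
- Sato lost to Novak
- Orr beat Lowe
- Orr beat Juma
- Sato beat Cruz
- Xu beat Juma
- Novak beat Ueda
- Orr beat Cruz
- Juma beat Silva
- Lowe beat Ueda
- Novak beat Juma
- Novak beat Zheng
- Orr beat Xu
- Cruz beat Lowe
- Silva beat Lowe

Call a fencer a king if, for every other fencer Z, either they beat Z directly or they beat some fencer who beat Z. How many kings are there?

1

Novak reaches everyone (king).
Zheng cannot reach Novak, Sato in two steps.
Ueda cannot reach Novak, Zheng, Sato, Orr, Lowe, Xu in two steps.
Juma cannot reach Novak in two steps.
Silva cannot reach Novak in two steps.
Sato cannot reach Novak in two steps.
Orr cannot reach Novak, Zheng, Sato in two steps.
Lowe cannot reach Novak, Zheng, Sato, Orr, Xu in two steps.
Cruz cannot reach Novak, Zheng, Silva, Sato, Orr in two steps.
Xu cannot reach Novak, Zheng, Sato, Orr in two steps.
Kings: Novak — 1.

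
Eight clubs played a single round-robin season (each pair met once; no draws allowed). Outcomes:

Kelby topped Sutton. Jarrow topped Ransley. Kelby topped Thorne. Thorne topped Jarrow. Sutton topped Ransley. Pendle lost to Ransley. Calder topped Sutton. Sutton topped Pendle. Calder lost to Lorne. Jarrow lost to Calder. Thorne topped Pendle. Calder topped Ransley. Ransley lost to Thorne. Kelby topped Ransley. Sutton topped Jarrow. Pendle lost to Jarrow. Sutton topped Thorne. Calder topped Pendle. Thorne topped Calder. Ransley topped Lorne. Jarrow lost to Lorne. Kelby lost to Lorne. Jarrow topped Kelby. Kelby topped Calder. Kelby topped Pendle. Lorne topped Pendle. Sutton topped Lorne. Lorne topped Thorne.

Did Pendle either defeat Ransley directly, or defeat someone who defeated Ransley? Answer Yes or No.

No

Pendle did not beat Ransley directly.
Pendle beat no one, so there is no intermediate club.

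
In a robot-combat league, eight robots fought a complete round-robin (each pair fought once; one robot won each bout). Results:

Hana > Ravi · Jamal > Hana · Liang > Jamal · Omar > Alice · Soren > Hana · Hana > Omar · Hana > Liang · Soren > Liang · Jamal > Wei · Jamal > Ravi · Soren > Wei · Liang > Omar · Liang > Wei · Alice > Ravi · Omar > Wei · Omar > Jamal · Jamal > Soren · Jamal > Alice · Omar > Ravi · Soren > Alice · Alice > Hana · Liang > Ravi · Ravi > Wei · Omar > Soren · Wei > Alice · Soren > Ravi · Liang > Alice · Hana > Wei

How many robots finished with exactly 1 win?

2

Win totals: Ravi 1, Wei 1, Soren 5, Jamal 5, Omar 5, Liang 5, Alice 2, Hana 4.
Exactly 1: Ravi, Wei — 2 robots.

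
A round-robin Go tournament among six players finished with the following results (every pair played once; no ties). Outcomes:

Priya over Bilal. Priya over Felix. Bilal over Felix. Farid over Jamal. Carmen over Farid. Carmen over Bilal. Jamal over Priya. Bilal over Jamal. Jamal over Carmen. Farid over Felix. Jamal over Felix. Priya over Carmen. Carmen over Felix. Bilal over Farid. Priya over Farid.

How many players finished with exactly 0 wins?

1

Win totals: Jamal 3, Bilal 3, Felix 0, Carmen 3, Priya 4, Farid 2.
Exactly 0: Felix — 1 player.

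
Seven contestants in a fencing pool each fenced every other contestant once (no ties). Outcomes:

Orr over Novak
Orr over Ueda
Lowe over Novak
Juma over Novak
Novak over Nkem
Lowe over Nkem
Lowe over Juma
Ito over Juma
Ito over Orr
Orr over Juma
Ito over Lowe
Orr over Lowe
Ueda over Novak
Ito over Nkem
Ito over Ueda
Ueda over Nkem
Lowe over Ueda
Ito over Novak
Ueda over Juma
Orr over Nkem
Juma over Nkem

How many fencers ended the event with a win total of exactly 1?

Win totals: Juma 2, Ito 6, Orr 5, Ueda 3, Nkem 0, Novak 1, Lowe 4.
Exactly 1: Novak — 1 fencer.

1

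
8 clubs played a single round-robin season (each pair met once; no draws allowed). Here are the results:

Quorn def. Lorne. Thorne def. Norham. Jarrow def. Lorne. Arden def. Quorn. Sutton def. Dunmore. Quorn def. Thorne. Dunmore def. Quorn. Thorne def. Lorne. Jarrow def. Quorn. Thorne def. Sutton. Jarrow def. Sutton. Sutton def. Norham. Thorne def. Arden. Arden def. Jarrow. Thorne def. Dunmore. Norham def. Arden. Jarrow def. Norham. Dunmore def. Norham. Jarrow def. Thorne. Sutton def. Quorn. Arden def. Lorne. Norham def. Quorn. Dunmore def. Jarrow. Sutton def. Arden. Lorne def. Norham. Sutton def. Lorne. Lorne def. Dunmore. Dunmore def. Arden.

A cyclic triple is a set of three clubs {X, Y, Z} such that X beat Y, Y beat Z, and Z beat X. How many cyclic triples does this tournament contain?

14

Win totals: Lorne 2, Jarrow 5, Quorn 2, Thorne 5, Sutton 5, Arden 3, Dunmore 4, Norham 2.
A club with w wins dominates both others in C(w,2) triples; summing gives 1 + 10 + 1 + 10 + 10 + 3 + 6 + 1 = 42 transitive triples.
Total triples C(8,3) = 56, so cyclic triples = 56 − 42 = 14.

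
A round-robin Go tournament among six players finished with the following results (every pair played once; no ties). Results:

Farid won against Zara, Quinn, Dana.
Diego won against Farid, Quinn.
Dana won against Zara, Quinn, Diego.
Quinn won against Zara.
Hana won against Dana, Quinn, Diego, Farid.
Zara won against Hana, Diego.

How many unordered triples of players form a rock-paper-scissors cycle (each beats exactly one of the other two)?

Win totals: Quinn 1, Dana 3, Farid 3, Hana 4, Diego 2, Zara 2.
A player with w wins dominates both others in C(w,2) triples; summing gives 0 + 3 + 3 + 6 + 1 + 1 = 14 transitive triples.
Total triples C(6,3) = 20, so cyclic triples = 20 − 14 = 6.

6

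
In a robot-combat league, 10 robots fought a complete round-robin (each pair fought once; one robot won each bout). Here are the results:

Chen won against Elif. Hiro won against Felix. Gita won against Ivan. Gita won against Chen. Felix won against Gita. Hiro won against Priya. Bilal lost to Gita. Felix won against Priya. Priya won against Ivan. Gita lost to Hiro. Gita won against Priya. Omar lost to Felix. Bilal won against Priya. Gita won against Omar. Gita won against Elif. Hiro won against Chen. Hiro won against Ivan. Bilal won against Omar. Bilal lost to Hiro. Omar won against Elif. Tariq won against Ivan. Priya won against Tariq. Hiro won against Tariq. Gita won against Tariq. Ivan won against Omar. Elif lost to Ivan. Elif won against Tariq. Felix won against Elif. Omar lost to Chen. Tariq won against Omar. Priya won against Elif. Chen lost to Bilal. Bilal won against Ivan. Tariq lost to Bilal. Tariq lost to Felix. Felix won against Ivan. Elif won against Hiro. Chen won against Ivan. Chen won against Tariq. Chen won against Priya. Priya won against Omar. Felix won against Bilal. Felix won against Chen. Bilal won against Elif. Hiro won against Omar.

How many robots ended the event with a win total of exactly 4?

1

Win totals: Elif 2, Omar 1, Tariq 2, Felix 8, Priya 4, Hiro 8, Bilal 6, Gita 7, Chen 5, Ivan 2.
Exactly 4: Priya — 1 robot.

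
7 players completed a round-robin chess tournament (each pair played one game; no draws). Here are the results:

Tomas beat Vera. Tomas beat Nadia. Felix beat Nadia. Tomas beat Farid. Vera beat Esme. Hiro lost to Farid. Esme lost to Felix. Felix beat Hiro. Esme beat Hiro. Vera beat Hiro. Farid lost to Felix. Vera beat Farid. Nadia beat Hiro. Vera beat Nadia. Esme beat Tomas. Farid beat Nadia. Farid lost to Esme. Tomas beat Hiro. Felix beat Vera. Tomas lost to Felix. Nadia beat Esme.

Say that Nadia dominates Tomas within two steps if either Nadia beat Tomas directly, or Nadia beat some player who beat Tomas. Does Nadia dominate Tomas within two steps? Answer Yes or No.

Nadia did not beat Tomas directly.
Nadia beat Hiro, Esme. Of those, Esme beat Tomas.

Yes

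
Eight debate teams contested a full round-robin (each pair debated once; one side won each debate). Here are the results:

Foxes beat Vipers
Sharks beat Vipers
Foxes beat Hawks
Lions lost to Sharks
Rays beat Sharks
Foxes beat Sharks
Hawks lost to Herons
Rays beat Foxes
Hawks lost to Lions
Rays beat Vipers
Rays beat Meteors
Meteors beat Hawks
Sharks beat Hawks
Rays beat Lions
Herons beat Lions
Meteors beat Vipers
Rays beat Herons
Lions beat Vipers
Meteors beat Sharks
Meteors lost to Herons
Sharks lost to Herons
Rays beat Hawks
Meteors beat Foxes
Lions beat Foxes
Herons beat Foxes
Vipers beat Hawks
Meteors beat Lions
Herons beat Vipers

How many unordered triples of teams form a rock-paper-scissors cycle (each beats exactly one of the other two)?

Win totals: Sharks 3, Hawks 0, Vipers 1, Herons 6, Rays 7, Foxes 3, Meteors 5, Lions 3.
A team with w wins dominates both others in C(w,2) triples; summing gives 3 + 0 + 0 + 15 + 21 + 3 + 10 + 3 = 55 transitive triples.
Total triples C(8,3) = 56, so cyclic triples = 56 − 55 = 1.

1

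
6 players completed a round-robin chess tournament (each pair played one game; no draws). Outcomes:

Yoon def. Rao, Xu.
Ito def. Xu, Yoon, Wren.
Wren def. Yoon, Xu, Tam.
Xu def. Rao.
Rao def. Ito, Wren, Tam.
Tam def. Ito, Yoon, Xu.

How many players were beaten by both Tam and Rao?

1

Tam beat: Yoon, Xu, Ito.
Rao beat: Ito, Wren, Tam.
Both beat: Ito — 1.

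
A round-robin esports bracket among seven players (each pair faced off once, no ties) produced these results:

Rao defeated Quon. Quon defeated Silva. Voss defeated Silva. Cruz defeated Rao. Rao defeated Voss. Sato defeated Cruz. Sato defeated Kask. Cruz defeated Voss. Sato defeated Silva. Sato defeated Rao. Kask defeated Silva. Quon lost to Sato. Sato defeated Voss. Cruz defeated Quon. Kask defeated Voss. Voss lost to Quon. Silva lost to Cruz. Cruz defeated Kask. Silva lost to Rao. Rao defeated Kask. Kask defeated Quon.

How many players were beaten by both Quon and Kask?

2

Quon beat: Voss, Silva.
Kask beat: Voss, Silva, Quon.
Both beat: Voss, Silva — 2.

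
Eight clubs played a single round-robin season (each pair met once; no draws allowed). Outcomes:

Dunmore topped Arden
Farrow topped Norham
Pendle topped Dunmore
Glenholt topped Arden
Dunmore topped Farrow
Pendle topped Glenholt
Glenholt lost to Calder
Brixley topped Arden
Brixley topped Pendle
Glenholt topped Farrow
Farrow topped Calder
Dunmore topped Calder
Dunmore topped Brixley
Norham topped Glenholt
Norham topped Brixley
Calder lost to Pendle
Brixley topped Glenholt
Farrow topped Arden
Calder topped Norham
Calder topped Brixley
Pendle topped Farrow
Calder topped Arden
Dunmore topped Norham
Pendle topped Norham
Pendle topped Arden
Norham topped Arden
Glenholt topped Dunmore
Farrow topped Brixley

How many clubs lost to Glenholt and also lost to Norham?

1

Glenholt beat: Dunmore, Arden, Farrow.
Norham beat: Brixley, Glenholt, Arden.
Both beat: Arden — 1.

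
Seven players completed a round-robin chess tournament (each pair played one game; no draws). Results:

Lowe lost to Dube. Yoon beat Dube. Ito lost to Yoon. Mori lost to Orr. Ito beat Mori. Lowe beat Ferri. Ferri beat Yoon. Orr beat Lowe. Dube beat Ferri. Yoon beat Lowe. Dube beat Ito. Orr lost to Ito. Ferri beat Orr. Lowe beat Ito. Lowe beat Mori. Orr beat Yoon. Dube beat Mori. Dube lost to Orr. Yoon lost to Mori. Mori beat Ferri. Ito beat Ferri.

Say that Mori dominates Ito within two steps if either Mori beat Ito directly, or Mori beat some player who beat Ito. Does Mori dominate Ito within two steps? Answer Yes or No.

Yes

Mori did not beat Ito directly.
Mori beat Yoon, Ferri. Of those, Yoon beat Ito.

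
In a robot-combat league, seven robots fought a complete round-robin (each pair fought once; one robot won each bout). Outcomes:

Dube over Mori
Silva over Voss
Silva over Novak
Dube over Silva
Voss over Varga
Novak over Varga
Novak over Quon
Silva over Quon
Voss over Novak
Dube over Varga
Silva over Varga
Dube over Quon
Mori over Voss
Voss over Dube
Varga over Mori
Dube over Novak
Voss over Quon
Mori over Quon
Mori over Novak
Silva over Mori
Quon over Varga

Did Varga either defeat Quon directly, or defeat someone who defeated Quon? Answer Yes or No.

Yes

Varga did not beat Quon directly.
Varga beat Mori. Of those, Mori beat Quon.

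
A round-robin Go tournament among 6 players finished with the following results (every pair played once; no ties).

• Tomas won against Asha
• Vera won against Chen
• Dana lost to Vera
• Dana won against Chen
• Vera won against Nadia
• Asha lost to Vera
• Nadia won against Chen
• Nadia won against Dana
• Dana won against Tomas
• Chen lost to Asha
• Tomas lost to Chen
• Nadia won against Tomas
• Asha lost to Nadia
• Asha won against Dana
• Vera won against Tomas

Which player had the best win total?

Win totals: Tomas 1, Chen 1, Vera 5, Dana 2, Asha 2, Nadia 4.
Vera leads with 5 wins (next highest: 4).

Vera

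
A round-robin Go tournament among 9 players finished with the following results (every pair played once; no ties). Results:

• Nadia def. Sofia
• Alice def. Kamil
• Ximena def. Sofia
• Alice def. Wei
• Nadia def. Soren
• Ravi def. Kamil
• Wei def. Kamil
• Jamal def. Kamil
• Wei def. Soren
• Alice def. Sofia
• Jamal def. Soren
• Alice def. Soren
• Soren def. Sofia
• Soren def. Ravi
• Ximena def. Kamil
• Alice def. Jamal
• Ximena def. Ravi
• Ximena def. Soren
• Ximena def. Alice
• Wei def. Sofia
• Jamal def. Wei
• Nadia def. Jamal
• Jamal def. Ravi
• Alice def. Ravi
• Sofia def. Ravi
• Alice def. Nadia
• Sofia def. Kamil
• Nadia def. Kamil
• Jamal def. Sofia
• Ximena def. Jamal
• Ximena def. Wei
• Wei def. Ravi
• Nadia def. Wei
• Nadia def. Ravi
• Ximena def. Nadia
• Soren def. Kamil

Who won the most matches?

Win totals: Nadia 6, Ximena 8, Wei 4, Sofia 2, Ravi 1, Soren 3, Jamal 5, Kamil 0, Alice 7.
Ximena leads with 8 wins (next highest: 7).

Ximena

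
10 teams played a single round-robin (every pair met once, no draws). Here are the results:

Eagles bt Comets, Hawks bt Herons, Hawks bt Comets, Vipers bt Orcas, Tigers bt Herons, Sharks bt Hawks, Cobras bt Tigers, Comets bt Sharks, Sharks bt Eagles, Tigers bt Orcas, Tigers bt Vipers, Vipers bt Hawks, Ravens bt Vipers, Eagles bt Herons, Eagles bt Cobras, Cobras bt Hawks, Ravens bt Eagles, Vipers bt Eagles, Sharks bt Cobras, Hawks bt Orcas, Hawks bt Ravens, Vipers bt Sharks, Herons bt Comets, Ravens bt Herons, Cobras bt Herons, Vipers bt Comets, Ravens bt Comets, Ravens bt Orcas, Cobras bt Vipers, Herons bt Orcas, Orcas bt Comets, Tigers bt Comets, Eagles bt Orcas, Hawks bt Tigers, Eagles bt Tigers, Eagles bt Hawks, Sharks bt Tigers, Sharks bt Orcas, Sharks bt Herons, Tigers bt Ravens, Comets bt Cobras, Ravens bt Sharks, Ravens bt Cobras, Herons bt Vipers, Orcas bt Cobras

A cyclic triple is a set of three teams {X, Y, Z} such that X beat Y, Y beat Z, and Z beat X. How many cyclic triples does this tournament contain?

Win totals: Tigers 5, Orcas 2, Eagles 6, Hawks 5, Sharks 6, Comets 2, Herons 3, Cobras 4, Ravens 7, Vipers 5.
A team with w wins dominates both others in C(w,2) triples; summing gives 10 + 1 + 15 + 10 + 15 + 1 + 3 + 6 + 21 + 10 = 92 transitive triples.
Total triples C(10,3) = 120, so cyclic triples = 120 − 92 = 28.

28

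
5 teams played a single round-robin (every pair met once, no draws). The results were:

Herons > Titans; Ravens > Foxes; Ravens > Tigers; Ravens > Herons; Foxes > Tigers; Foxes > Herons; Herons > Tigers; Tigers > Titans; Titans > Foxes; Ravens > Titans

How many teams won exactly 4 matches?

Win totals: Ravens 4, Foxes 2, Herons 2, Titans 1, Tigers 1.
Exactly 4: Ravens — 1 team.

1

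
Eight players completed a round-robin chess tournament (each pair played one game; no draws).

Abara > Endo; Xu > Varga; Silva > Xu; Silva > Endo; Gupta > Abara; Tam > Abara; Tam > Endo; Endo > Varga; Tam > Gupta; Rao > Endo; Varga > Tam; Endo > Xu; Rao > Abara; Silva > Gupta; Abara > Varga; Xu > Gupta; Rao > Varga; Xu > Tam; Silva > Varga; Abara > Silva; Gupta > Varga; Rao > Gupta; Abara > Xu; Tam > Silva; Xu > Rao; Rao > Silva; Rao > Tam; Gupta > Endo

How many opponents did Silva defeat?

Silva's results: beat Gupta, Xu, Varga, Endo; lost to Rao, Tam, Abara.
That is 4 wins.

4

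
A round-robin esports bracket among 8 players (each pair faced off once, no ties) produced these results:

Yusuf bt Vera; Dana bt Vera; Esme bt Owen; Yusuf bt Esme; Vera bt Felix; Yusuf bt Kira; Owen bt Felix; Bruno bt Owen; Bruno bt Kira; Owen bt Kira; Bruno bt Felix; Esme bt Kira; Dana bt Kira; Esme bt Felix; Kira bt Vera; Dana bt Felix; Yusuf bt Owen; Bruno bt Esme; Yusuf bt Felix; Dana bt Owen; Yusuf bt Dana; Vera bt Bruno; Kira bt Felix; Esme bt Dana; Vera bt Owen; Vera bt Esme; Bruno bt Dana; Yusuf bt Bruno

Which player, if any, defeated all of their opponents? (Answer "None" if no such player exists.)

Yusuf

Yusuf has 7 wins out of 7 opponents — a perfect record.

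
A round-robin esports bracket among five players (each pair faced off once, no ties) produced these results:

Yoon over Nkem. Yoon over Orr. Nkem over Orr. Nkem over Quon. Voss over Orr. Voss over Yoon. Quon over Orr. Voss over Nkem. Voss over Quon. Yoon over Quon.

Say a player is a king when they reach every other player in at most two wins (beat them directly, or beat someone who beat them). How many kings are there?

Voss reaches everyone (king).
Nkem cannot reach Voss, Yoon in two steps.
Yoon cannot reach Voss in two steps.
Quon cannot reach Voss, Nkem, Yoon in two steps.
Orr cannot reach Voss, Nkem, Yoon, Quon in two steps.
Kings: Voss — 1.

1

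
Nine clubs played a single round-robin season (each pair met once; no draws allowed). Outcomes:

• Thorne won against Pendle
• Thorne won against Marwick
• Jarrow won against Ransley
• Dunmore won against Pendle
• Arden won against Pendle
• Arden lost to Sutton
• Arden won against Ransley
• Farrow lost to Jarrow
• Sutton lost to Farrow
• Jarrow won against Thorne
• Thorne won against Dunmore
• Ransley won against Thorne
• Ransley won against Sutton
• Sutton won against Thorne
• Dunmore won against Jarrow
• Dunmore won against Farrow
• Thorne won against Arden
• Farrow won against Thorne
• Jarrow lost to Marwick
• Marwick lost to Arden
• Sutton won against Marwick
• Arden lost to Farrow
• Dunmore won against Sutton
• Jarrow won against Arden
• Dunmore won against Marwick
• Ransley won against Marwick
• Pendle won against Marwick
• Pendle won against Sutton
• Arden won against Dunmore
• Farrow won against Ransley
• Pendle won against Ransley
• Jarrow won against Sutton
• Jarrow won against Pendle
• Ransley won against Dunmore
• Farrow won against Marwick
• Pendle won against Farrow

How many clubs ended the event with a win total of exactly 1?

1

Win totals: Arden 4, Pendle 4, Marwick 1, Farrow 5, Sutton 3, Dunmore 5, Jarrow 6, Thorne 4, Ransley 4.
Exactly 1: Marwick — 1 club.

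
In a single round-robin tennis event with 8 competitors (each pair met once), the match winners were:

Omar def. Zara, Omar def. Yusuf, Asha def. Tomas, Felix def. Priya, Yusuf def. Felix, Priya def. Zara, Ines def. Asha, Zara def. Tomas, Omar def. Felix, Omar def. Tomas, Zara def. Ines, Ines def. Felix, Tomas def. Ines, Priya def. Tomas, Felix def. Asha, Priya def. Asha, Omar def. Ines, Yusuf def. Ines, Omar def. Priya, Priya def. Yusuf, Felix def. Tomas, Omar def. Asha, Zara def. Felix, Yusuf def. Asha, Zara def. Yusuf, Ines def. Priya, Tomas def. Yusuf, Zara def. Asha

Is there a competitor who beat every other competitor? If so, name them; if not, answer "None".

Omar

Omar has 7 wins out of 7 opponents — a perfect record.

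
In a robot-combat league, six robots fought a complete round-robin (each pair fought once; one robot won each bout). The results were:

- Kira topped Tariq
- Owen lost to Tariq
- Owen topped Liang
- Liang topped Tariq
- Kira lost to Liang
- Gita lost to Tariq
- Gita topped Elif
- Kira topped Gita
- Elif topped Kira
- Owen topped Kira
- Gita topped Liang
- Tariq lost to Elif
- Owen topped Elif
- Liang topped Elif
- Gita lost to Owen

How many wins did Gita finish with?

2

Gita's results: beat Liang, Elif; lost to Kira, Tariq, Owen.
That is 2 wins.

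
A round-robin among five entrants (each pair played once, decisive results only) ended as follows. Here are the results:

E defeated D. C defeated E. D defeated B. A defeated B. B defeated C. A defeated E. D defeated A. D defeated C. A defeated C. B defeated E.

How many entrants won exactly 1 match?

Win totals: A 3, B 2, C 1, D 3, E 1.
Exactly 1: C, E — 2 entrants.

2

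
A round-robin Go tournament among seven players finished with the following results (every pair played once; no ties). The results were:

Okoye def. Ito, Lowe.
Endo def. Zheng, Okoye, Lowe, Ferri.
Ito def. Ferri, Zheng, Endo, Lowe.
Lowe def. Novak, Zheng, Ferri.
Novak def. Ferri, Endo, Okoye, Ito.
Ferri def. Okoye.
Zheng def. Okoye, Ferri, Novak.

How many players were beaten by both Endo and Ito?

3

Endo beat: Ferri, Zheng, Lowe, Okoye.
Ito beat: Endo, Ferri, Zheng, Lowe.
Both beat: Ferri, Zheng, Lowe — 3.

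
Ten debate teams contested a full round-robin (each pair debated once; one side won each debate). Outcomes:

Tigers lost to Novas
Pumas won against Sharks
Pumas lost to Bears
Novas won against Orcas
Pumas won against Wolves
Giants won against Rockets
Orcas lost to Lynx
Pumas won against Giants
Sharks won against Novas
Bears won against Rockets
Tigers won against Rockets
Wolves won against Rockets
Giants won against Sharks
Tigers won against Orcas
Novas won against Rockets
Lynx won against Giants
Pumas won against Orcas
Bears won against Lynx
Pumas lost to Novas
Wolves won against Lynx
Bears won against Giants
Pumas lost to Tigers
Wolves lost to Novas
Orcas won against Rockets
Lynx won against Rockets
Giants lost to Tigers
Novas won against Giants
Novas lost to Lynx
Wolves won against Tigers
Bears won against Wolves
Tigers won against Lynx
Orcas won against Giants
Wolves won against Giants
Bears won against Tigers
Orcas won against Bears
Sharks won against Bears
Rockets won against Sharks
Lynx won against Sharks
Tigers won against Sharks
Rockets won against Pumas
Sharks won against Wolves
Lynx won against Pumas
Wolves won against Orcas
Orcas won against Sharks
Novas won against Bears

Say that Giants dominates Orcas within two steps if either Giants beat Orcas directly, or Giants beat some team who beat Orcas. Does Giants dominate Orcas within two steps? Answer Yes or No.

Giants did not beat Orcas directly.
Giants beat Sharks, Rockets, but each of them lost to Orcas. No two-step path.

No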